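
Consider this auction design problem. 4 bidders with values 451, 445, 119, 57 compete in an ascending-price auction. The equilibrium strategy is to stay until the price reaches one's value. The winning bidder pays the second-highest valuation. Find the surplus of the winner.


Step 1: Identify the highest value: 451
Step 2: Identify the second-highest value: 445
Step 3: The final price = second-highest value = 445
Step 4: Surplus = 451 - 445 = 6

6


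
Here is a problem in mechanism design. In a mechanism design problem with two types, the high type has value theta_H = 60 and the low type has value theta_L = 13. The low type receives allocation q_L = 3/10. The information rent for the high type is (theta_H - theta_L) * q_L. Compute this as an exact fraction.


Step 1: theta_H - theta_L = 60 - 13 = 47
Step 2: Information rent = (theta_H - theta_L) * q_L
Step 3: = 47 * 3/10
Step 4: = 141/10

141/10


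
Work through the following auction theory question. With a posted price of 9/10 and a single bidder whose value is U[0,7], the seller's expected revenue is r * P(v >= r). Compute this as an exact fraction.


Step 1: Posted price r = 9/10, value support [0,7]
Step 2: P(v >= r) = (7 - 9/10)/7 = 61/70
Step 3: Expected revenue = r * P(v >= r) = 9/10 * 61/70
Step 4: Revenue = 549/700

549/700


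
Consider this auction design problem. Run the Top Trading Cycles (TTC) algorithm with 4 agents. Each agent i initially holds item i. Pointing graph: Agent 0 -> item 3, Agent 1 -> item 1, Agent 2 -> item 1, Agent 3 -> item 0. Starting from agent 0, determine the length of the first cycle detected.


Step 1: Trace the pointer graph from agent 0: 0 -> 3 -> 0
Step 2: A cycle is detected when we revisit agent 0
Step 3: The cycle is: 0 -> 3 -> 0
Step 4: Cycle length = 2

2


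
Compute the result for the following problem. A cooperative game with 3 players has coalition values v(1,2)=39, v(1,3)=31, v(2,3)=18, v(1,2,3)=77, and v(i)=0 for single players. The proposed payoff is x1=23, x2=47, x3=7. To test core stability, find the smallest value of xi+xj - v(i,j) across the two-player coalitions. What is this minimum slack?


Step 1: Slack for coalition (1,2): x1+x2 - v12 = 70 - 39 = 31
Step 2: Slack for coalition (1,3): x1+x3 - v13 = 30 - 31 = -1
Step 3: Slack for coalition (2,3): x2+x3 - v23 = 54 - 18 = 36
Step 4: Minimum slack = min(31, -1, 36) = -1, attained by (1,3); coalition (1,3) can block (slack < 0), so the allocation is not in the core

-1


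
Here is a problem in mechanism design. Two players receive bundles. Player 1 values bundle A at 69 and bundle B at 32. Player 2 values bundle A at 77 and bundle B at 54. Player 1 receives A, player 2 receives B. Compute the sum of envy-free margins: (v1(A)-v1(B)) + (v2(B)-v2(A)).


Step 1: Player 1's margin = v1(A) - v1(B) = 69 - 32 = 37
Step 2: Player 2's margin = v2(B) - v2(A) = 54 - 77 = -23
Step 3: Total margin = 37 + -23 = 14

14


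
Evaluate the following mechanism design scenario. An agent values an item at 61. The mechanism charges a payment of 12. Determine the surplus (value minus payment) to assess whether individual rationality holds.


Step 1: Surplus = value - payment = 61 - 12 = 49
Step 2: IR is satisfied (surplus >= 0)

49


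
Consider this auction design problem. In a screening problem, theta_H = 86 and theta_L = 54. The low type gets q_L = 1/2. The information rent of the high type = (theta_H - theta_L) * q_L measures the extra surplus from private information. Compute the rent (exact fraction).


Step 1: theta_H - theta_L = 86 - 54 = 32
Step 2: Information rent = (theta_H - theta_L) * q_L
Step 3: = 32 * 1/2
Step 4: = 16

16


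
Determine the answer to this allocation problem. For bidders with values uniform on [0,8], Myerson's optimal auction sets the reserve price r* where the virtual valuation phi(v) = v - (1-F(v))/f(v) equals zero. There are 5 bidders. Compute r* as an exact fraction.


Step 1: For U[0,8], F(v) = v/8 and f(v) = 1/8
Step 2: phi(v) = v - (1 - v/8)/(1/8) = v - (8 - v) = 2v - 8
Step 3: Set phi(r*) = 0: 2r* - 8 = 0
Step 4: r* = 8/2 = 4 (the number of bidders n = 5 does not enter)

4


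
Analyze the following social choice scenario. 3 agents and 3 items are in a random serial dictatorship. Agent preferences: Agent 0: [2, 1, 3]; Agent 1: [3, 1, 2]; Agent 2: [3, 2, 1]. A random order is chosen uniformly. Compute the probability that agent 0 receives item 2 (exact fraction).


Step 1: Agent 0 wants item 2
Step 2: There are 6 possible orderings of agents
Step 3: In 5 orderings, agent 0 gets item 2
Step 4: Probability = 5/6

5/6


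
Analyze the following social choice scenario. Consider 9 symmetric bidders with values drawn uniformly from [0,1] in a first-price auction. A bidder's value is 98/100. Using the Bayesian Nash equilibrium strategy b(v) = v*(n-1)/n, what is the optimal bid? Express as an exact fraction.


Step 1: The symmetric BNE bidding function is b(v) = v * (n-1) / n
Step 2: Substitute v = 49/50 and n = 9
Step 3: b = 49/50 * 8/9
Step 4: b = 196/225

196/225


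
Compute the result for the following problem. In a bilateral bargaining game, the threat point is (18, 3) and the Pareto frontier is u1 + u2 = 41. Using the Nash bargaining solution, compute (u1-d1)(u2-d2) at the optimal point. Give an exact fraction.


Step 1: The Nash solution splits surplus symmetrically above the disagreement point
Step 2: u1 = (total + d1 - d2)/2 = (41 + 18 - 3)/2 = 28
Step 3: u2 = (total - d1 + d2)/2 = (41 - 18 + 3)/2 = 13
Step 4: Nash product = (28 - 18) * (13 - 3)
Step 5: = 10 * 10 = 100

100


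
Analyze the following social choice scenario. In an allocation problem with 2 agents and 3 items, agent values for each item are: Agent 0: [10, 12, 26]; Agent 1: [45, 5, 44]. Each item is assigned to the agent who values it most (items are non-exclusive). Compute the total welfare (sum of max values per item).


Step 1: For each item, find the maximum value among all agents.
Step 2: Item 0 -> Agent 1 (value 45)
Step 3: Item 1 -> Agent 0 (value 12)
Step 4: Item 2 -> Agent 1 (value 44)
Step 5: Total welfare = 45 + 12 + 44 = 101

101


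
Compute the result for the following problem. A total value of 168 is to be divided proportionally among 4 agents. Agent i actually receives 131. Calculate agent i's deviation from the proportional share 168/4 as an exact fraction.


Step 1: Proportional share = 168/4 = 42
Step 2: Agent's actual allocation = 131
Step 3: Excess = 131 - 42 = 89

89


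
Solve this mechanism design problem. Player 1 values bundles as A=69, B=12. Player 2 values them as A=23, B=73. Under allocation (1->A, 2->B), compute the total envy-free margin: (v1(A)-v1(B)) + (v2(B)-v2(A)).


Step 1: Player 1's margin = v1(A) - v1(B) = 69 - 12 = 57
Step 2: Player 2's margin = v2(B) - v2(A) = 73 - 23 = 50
Step 3: Total margin = 57 + 50 = 107

107


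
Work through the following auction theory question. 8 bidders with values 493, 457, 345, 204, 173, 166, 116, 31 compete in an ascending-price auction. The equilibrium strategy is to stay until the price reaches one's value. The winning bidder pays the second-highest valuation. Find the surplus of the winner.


Step 1: Identify the highest value: 493
Step 2: Identify the second-highest value: 457
Step 3: The final price = second-highest value = 457
Step 4: Surplus = 493 - 457 = 36

36


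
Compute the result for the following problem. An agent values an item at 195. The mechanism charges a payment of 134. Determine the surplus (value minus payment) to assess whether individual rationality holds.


Step 1: Surplus = value - payment = 195 - 134 = 61
Step 2: IR is satisfied (surplus >= 0)

61


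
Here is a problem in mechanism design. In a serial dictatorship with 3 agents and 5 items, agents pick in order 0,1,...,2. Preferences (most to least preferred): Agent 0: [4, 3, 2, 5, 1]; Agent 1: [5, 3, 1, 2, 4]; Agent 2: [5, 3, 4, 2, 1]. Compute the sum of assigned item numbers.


Step 1: Agent 0 picks item 4
Step 2: Agent 1 picks item 5
Step 3: Agent 2 picks item 3
Step 4: Sum = 4 + 5 + 3 = 12

12


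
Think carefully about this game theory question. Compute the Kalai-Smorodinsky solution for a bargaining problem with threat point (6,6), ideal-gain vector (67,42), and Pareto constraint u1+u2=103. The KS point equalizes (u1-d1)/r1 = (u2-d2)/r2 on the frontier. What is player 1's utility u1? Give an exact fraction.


Step 1: At the KS point, (u1-d1)/r1 = (u2-d2)/r2 = t and u1+u2 = 103
Step 2: u1 = d1 + r1*t and u2 = d2 + r2*t, so (d1 + r1*t) + (d2 + r2*t) = 103
Step 3: t = (103 - 6 - 6)/(67 + 42) = 91/109
Step 4: u1 = d1 + r1*t = 6 + 67 * 91/109 = 6751/109
Step 5: (Check: u2 = d2 + r2*t = 4476/109; u1+u2 = 6751/109 + 4476/109 = 103, on the frontier.)

6751/109


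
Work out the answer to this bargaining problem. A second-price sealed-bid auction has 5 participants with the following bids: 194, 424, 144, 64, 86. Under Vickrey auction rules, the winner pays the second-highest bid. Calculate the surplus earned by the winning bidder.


Step 1: Sort bids in descending order: 424, 194, 144, 86, 64
Step 2: The winning bid is the highest: 424
Step 3: The payment equals the second-highest bid: 194
Step 4: Surplus = winner's bid - payment = 424 - 194 = 230

230


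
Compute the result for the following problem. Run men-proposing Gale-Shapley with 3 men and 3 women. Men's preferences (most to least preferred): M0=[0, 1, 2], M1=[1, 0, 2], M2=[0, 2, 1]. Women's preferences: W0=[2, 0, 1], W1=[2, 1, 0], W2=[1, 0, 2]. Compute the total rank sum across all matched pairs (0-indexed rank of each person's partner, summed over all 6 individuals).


Step 1: Run Gale-Shapley (men propose, women hold best offer):
  M0 proposes to W0; she accepts
  M1 proposes to W1; she accepts
  M2 proposes to W0; she switches from M0
  M0 proposes to W1; rejected
  M0 proposes to W2; she accepts
Step 2: Final matching: W0-M2, W1-M1, W2-M0
Step 3: 0-indexed ranks (man's rank of his match, then woman's): 0 + 0 + 0 + 1 + 2 + 1
Step 4: Total rank sum = 4

4


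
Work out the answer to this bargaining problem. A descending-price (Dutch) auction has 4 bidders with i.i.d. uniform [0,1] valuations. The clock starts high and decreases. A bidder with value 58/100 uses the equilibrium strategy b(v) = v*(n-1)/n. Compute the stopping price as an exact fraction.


Step 1: Dutch auctions are strategically equivalent to first-price auctions
Step 2: The equilibrium bid is b(v) = v*(n-1)/n
Step 3: b = 29/50 * 3/4
Step 4: b = 87/200

87/200


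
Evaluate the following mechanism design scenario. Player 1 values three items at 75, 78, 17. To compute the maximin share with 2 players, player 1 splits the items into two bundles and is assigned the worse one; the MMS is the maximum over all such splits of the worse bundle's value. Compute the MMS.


Step 1: Item values = 75, 78, 17
Step 2: Enumerate all 2-bundle partitions and take the smaller bundle:
  Partition 1: {75} vs {78,17} -> bundles 75, 95; min = 75
  Partition 2: {78} vs {75,17} -> bundles 78, 92; min = 78
  Partition 3: {17} vs {75,78} -> bundles 17, 153; min = 17
Step 3: MMS = max(75, 78, 17) = 78

78


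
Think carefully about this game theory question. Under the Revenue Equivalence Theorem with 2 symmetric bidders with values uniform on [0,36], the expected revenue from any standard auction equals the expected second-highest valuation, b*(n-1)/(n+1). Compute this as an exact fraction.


Step 1: By Revenue Equivalence, expected revenue = b*(n-1)/(n+1)
Step 2: Substituting n = 2, b = 36
Step 3: Revenue = 36*(2-1)/(2+1) = 36*1/3
Step 4: Revenue = 36/3 = 12

12


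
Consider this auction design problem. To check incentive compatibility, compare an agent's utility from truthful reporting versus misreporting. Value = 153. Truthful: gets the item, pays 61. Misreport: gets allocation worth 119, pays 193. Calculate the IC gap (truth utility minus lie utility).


Step 1: U(truth) = value - payment = 153 - 61 = 92
Step 2: U(lie) = allocation - payment = 119 - 193 = -74
Step 3: IC gap = 92 - (-74) = 166

166


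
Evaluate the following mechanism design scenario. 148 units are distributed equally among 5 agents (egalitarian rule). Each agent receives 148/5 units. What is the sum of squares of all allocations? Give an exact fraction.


Step 1: Each agent's share = 148/5
Step 2: Square of each share = (148/5)^2 = 21904/25
Step 3: Sum of squares = 5 * 21904/25 = 21904/5

21904/5


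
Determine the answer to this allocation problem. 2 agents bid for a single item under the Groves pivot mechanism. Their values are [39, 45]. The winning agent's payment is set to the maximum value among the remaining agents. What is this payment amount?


Step 1: The efficient winner is agent 1 with value 45
Step 2: Other agents' values: [39]
Step 3: Pivot payment = max(others) = 39
Step 4: The winner pays 39

39


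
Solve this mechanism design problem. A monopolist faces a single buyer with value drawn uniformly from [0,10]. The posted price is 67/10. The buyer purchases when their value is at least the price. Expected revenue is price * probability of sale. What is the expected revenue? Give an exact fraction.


Step 1: Posted price r = 67/10, value support [0,10]
Step 2: P(v >= r) = (10 - 67/10)/10 = 33/100
Step 3: Expected revenue = r * P(v >= r) = 67/10 * 33/100
Step 4: Revenue = 2211/1000

2211/1000


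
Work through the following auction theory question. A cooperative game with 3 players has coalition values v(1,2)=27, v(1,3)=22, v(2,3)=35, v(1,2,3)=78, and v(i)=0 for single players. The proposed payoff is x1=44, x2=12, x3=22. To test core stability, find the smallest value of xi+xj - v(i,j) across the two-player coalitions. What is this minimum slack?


Step 1: Slack for coalition (1,2): x1+x2 - v12 = 56 - 27 = 29
Step 2: Slack for coalition (1,3): x1+x3 - v13 = 66 - 22 = 44
Step 3: Slack for coalition (2,3): x2+x3 - v23 = 34 - 35 = -1
Step 4: Minimum slack = min(29, 44, -1) = -1, attained by (2,3); coalition (2,3) can block (slack < 0), so the allocation is not in the core

-1


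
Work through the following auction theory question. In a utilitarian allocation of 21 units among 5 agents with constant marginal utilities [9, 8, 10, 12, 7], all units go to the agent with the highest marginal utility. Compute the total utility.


Step 1: The marginal utilities are [9, 8, 10, 12, 7]
Step 2: The highest marginal utility is 12
Step 3: All 21 units go to that agent
Step 4: Total utility = 12 * 21 = 252

252


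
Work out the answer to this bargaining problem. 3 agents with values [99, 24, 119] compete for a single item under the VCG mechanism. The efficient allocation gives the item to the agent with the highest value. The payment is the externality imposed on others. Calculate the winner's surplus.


Step 1: The winner is the agent with the highest value: agent 2 with value 119
Step 2: Values of other agents: [99, 24]
Step 3: VCG payment = max of others' values = 99
Step 4: Surplus = 119 - 99 = 20

20


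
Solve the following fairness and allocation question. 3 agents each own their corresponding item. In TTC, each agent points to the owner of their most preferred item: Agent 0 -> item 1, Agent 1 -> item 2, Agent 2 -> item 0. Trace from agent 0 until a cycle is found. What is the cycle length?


Step 1: Trace the pointer graph from agent 0: 0 -> 1 -> 2 -> 0
Step 2: A cycle is detected when we revisit agent 0
Step 3: The cycle is: 0 -> 1 -> 2 -> 0
Step 4: Cycle length = 3

3


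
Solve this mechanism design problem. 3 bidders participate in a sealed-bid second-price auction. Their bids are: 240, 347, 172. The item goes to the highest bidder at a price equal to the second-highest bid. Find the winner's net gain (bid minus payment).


Step 1: Sort bids in descending order: 347, 240, 172
Step 2: The winning bid is the highest: 347
Step 3: The payment equals the second-highest bid: 240
Step 4: Surplus = winner's bid - payment = 347 - 240 = 107

107


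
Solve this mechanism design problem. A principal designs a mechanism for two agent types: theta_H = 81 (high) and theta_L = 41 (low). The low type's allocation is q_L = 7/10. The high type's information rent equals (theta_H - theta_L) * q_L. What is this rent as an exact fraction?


Step 1: theta_H - theta_L = 81 - 41 = 40
Step 2: Information rent = (theta_H - theta_L) * q_L
Step 3: = 40 * 7/10
Step 4: = 28

28


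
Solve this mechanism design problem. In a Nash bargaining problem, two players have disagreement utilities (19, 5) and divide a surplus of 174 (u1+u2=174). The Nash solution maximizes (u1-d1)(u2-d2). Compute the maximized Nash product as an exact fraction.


Step 1: The Nash solution splits surplus symmetrically above the disagreement point
Step 2: u1 = (total + d1 - d2)/2 = (174 + 19 - 5)/2 = 94
Step 3: u2 = (total - d1 + d2)/2 = (174 - 19 + 5)/2 = 80
Step 4: Nash product = (94 - 19) * (80 - 5)
Step 5: = 75 * 75 = 5625

5625


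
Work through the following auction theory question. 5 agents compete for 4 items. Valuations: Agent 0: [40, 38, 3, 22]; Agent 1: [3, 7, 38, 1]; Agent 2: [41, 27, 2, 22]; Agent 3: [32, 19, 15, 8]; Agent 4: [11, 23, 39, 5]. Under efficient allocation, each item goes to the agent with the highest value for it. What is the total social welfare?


Step 1: For each item, find the maximum value among all agents.
Step 2: Item 0 -> Agent 2 (value 41)
Step 3: Item 1 -> Agent 0 (value 38)
Step 4: Item 2 -> Agent 4 (value 39)
Step 5: Item 3 -> Agent 0 (value 22)
Step 6: Total welfare = 41 + 38 + 39 + 22 = 140

140


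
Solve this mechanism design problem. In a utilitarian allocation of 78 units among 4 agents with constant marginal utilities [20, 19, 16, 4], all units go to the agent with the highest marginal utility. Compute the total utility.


Step 1: The marginal utilities are [20, 19, 16, 4]
Step 2: The highest marginal utility is 20
Step 3: All 78 units go to that agent
Step 4: Total utility = 20 * 78 = 1560

1560


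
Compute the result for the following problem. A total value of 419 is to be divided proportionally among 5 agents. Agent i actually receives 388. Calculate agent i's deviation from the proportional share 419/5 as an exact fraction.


Step 1: Proportional share = 419/5
Step 2: Agent's actual allocation = 388
Step 3: Excess = 388 - 419/5 = 1521/5

1521/5


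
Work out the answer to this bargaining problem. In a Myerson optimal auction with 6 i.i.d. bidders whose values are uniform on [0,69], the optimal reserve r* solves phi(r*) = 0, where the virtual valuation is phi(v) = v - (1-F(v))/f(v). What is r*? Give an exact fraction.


Step 1: For U[0,69], F(v) = v/69 and f(v) = 1/69
Step 2: phi(v) = v - (1 - v/69)/(1/69) = v - (69 - v) = 2v - 69
Step 3: Set phi(r*) = 0: 2r* - 69 = 0
Step 4: r* = 69/2 (the number of bidders n = 6 does not enter)

69/2


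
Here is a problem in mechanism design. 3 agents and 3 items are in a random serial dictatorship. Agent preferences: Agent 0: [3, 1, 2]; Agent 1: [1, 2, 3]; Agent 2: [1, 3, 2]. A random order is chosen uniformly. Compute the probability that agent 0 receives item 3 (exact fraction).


Step 1: Agent 0 wants item 3
Step 2: There are 6 possible orderings of agents
Step 3: In 5 orderings, agent 0 gets item 3
Step 4: Probability = 5/6

5/6


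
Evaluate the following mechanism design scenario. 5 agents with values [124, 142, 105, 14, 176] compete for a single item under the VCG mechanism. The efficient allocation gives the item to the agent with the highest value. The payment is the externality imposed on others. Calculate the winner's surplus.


Step 1: The winner is the agent with the highest value: agent 4 with value 176
Step 2: Values of other agents: [124, 142, 105, 14]
Step 3: VCG payment = max of others' values = 142
Step 4: Surplus = 176 - 142 = 34

34


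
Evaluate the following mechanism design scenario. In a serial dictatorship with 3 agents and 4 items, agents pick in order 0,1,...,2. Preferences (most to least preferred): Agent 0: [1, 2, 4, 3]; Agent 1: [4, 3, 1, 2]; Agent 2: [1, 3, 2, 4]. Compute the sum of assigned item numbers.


Step 1: Agent 0 picks item 1
Step 2: Agent 1 picks item 4
Step 3: Agent 2 picks item 3
Step 4: Sum = 1 + 4 + 3 = 8

8


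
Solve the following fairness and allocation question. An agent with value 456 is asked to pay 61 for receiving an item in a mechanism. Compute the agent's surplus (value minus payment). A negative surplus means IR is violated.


Step 1: Surplus = value - payment = 456 - 61 = 395
Step 2: IR is satisfied (surplus >= 0)

395


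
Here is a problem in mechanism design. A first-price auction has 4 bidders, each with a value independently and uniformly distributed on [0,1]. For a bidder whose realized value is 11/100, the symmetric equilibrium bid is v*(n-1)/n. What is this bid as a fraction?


Step 1: The symmetric BNE bidding function is b(v) = v * (n-1) / n
Step 2: Substitute v = 11/100 and n = 4
Step 3: b = 11/100 * 3/4
Step 4: b = 33/400

33/400


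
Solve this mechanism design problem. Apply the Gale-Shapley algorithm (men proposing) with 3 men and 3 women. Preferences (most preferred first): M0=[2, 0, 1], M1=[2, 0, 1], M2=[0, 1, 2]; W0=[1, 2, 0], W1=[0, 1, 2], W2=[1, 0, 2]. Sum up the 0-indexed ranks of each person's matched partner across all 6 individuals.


Step 1: Run Gale-Shapley (men propose, women hold best offer):
  M0 proposes to W2; she accepts
  M1 proposes to W2; she switches from M0
  M2 proposes to W0; she accepts
  M0 proposes to W0; rejected
  M0 proposes to W1; she accepts
Step 2: Final matching: W0-M2, W1-M0, W2-M1
Step 3: 0-indexed ranks (man's rank of his match, then woman's): 0 + 1 + 2 + 0 + 0 + 0
Step 4: Total rank sum = 3

3


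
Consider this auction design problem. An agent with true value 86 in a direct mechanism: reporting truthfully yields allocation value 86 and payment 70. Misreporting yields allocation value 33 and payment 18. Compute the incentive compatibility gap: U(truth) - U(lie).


Step 1: U(truth) = value - payment = 86 - 70 = 16
Step 2: U(lie) = allocation - payment = 33 - 18 = 15
Step 3: IC gap = 16 - 15 = 1

1


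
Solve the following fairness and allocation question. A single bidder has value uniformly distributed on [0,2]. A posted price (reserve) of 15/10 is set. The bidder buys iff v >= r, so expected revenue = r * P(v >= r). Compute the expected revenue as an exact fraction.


Step 1: Posted price r = 3/2, value support [0,2]
Step 2: P(v >= r) = (2 - 3/2)/2 = 1/4
Step 3: Expected revenue = r * P(v >= r) = 3/2 * 1/4
Step 4: Revenue = 3/8

3/8


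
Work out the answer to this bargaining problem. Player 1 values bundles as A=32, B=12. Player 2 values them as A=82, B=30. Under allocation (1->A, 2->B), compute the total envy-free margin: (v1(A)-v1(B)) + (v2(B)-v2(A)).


Step 1: Player 1's margin = v1(A) - v1(B) = 32 - 12 = 20
Step 2: Player 2's margin = v2(B) - v2(A) = 30 - 82 = -52
Step 3: Total margin = 20 + -52 = -32

-32


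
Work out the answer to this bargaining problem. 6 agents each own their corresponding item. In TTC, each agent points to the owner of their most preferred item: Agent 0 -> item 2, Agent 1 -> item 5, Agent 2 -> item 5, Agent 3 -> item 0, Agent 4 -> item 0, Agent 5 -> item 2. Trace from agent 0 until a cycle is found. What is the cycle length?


Step 1: Trace the pointer graph from agent 0: 0 -> 2 -> 5 -> 2
Step 2: A cycle is detected when we revisit agent 2
Step 3: The cycle is: 2 -> 5 -> 2
Step 4: Cycle length = 2

2


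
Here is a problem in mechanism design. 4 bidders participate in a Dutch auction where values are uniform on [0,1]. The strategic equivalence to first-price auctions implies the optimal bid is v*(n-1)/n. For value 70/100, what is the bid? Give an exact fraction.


Step 1: Dutch auctions are strategically equivalent to first-price auctions
Step 2: The equilibrium bid is b(v) = v*(n-1)/n
Step 3: b = 7/10 * 3/4
Step 4: b = 21/40

21/40


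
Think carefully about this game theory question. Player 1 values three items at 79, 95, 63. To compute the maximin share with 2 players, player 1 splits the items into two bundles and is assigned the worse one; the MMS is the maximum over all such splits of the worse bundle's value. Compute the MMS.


Step 1: Item values = 79, 95, 63
Step 2: Enumerate all 2-bundle partitions and take the smaller bundle:
  Partition 1: {79} vs {95,63} -> bundles 79, 158; min = 79
  Partition 2: {95} vs {79,63} -> bundles 95, 142; min = 95
  Partition 3: {63} vs {79,95} -> bundles 63, 174; min = 63
Step 3: MMS = max(79, 95, 63) = 95

95


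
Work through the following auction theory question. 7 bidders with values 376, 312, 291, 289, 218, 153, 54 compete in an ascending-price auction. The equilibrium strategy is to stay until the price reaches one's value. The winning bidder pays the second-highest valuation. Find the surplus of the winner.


Step 1: Identify the highest value: 376
Step 2: Identify the second-highest value: 312
Step 3: The final price = second-highest value = 312
Step 4: Surplus = 376 - 312 = 64

64


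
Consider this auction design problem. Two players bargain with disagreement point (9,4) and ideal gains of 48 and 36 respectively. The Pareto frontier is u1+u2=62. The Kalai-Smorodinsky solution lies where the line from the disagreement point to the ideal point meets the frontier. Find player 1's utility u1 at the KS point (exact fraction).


Step 1: At the KS point, (u1-d1)/r1 = (u2-d2)/r2 = t and u1+u2 = 62
Step 2: u1 = d1 + r1*t and u2 = d2 + r2*t, so (d1 + r1*t) + (d2 + r2*t) = 62
Step 3: t = (62 - 9 - 4)/(48 + 36) = 49/84 = 7/12
Step 4: u1 = d1 + r1*t = 9 + 48 * 7/12 = 37
Step 5: (Check: u2 = d2 + r2*t = 25; u1+u2 = 37 + 25 = 62, on the frontier.)

37


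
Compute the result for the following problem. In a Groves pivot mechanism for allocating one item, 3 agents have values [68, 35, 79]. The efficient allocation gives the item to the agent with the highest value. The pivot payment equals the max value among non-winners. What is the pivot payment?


Step 1: The efficient winner is agent 2 with value 79
Step 2: Other agents' values: [68, 35]
Step 3: Pivot payment = max(others) = 68
Step 4: The winner pays 68

68


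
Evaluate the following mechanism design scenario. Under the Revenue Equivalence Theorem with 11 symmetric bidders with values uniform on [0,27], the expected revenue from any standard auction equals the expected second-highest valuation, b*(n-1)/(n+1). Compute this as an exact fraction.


Step 1: By Revenue Equivalence, expected revenue = b*(n-1)/(n+1)
Step 2: Substituting n = 11, b = 27
Step 3: Revenue = 27*(11-1)/(11+1) = 27*10/12
Step 4: Revenue = 270/12 = 45/2

45/2


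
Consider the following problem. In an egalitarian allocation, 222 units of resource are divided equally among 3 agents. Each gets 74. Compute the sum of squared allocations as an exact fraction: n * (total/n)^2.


Step 1: Each agent's share = 222/3 = 74
Step 2: Square of each share = (74)^2 = 5476
Step 3: Sum of squares = 3 * 5476 = 16428

16428


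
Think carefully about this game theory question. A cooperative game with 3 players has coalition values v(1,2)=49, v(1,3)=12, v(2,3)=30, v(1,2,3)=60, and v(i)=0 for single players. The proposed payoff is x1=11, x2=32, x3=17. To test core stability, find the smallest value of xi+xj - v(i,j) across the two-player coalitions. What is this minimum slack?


Step 1: Slack for coalition (1,2): x1+x2 - v12 = 43 - 49 = -6
Step 2: Slack for coalition (1,3): x1+x3 - v13 = 28 - 12 = 16
Step 3: Slack for coalition (2,3): x2+x3 - v23 = 49 - 30 = 19
Step 4: Minimum slack = min(-6, 16, 19) = -6, attained by (1,2); coalition (1,2) can block (slack < 0), so the allocation is not in the core

-6


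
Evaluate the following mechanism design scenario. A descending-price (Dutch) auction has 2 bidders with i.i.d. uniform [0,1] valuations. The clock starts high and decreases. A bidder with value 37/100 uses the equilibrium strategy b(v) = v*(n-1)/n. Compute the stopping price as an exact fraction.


Step 1: Dutch auctions are strategically equivalent to first-price auctions
Step 2: The equilibrium bid is b(v) = v*(n-1)/n
Step 3: b = 37/100 * 1/2
Step 4: b = 37/200

37/200


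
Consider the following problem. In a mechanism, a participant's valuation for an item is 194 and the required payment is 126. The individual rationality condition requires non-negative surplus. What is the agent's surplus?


Step 1: Surplus = value - payment = 194 - 126 = 68
Step 2: IR is satisfied (surplus >= 0)

68


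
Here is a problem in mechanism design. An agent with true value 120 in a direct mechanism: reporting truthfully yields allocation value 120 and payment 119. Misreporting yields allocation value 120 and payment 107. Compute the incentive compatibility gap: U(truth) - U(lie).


Step 1: U(truth) = value - payment = 120 - 119 = 1
Step 2: U(lie) = allocation - payment = 120 - 107 = 13
Step 3: IC gap = 1 - 13 = -12

-12


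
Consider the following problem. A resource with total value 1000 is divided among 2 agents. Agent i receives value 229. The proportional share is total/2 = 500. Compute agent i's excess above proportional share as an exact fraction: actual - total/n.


Step 1: Proportional share = 1000/2 = 500
Step 2: Agent's actual allocation = 229
Step 3: Excess = 229 - 500 = -271

-271


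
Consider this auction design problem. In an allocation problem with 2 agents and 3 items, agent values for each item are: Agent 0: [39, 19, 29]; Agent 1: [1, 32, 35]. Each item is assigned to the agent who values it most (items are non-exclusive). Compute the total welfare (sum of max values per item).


Step 1: For each item, find the maximum value among all agents.
Step 2: Item 0 -> Agent 0 (value 39)
Step 3: Item 1 -> Agent 1 (value 32)
Step 4: Item 2 -> Agent 1 (value 35)
Step 5: Total welfare = 39 + 32 + 35 = 106

106


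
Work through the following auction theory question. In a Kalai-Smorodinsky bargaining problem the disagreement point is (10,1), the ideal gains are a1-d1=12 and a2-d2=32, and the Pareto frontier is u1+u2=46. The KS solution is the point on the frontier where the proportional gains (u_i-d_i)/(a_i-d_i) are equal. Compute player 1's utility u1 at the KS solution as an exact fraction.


Step 1: At the KS point, (u1-d1)/r1 = (u2-d2)/r2 = t and u1+u2 = 46
Step 2: u1 = d1 + r1*t and u2 = d2 + r2*t, so (d1 + r1*t) + (d2 + r2*t) = 46
Step 3: t = (46 - 10 - 1)/(12 + 32) = 35/44
Step 4: u1 = d1 + r1*t = 10 + 12 * 35/44 = 215/11
Step 5: (Check: u2 = d2 + r2*t = 291/11; u1+u2 = 215/11 + 291/11 = 46, on the frontier.)

215/11


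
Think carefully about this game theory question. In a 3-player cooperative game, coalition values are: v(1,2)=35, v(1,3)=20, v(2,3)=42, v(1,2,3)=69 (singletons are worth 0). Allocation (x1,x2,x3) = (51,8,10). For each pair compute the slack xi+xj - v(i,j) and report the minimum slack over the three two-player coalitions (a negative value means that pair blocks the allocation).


Step 1: Slack for coalition (1,2): x1+x2 - v12 = 59 - 35 = 24
Step 2: Slack for coalition (1,3): x1+x3 - v13 = 61 - 20 = 41
Step 3: Slack for coalition (2,3): x2+x3 - v23 = 18 - 42 = -24
Step 4: Minimum slack = min(24, 41, -24) = -24, attained by (2,3); coalition (2,3) can block (slack < 0), so the allocation is not in the core

-24


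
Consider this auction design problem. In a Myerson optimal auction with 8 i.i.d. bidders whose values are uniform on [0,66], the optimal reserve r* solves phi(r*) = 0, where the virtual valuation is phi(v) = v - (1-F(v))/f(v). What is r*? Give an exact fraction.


Step 1: For U[0,66], F(v) = v/66 and f(v) = 1/66
Step 2: phi(v) = v - (1 - v/66)/(1/66) = v - (66 - v) = 2v - 66
Step 3: Set phi(r*) = 0: 2r* - 66 = 0
Step 4: r* = 66/2 = 33 (the number of bidders n = 8 does not enter)

33


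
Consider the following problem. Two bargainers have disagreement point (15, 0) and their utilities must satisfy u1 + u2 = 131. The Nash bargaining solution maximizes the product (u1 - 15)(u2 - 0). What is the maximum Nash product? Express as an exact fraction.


Step 1: The Nash solution splits surplus symmetrically above the disagreement point
Step 2: u1 = (total + d1 - d2)/2 = (131 + 15 - 0)/2 = 73
Step 3: u2 = (total - d1 + d2)/2 = (131 - 15 + 0)/2 = 58
Step 4: Nash product = (73 - 15) * (58 - 0)
Step 5: = 58 * 58 = 3364

3364


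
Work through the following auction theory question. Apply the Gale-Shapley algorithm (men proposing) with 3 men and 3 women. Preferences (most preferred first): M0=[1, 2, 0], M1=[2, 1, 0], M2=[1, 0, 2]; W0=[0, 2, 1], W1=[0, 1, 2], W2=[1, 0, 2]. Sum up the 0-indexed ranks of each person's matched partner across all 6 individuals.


Step 1: Run Gale-Shapley (men propose, women hold best offer):
  M0 proposes to W1; she accepts
  M1 proposes to W2; she accepts
  M2 proposes to W1; rejected
  M2 proposes to W0; she accepts
Step 2: Final matching: W0-M2, W1-M0, W2-M1
Step 3: 0-indexed ranks (man's rank of his match, then woman's): 1 + 1 + 0 + 0 + 0 + 0
Step 4: Total rank sum = 2

2


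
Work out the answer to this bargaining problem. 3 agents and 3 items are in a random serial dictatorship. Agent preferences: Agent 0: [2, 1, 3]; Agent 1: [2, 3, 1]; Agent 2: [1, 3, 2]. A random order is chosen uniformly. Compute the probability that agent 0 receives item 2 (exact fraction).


Step 1: Agent 0 wants item 2
Step 2: There are 6 possible orderings of agents
Step 3: In 3 orderings, agent 0 gets item 2
Step 4: Probability = 3/6 = 1/2

1/2


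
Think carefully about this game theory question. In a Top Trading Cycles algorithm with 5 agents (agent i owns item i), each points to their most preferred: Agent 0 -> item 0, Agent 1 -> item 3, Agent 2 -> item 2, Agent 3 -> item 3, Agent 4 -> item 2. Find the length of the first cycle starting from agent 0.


Step 1: Trace the pointer graph from agent 0: 0 -> 0
Step 2: A cycle is detected when we revisit agent 0
Step 3: The cycle is: 0 -> 0
Step 4: Cycle length = 1

1


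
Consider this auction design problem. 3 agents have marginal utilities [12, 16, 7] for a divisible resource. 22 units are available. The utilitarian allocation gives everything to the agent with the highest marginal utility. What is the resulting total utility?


Step 1: The marginal utilities are [12, 16, 7]
Step 2: The highest marginal utility is 16
Step 3: All 22 units go to that agent
Step 4: Total utility = 16 * 22 = 352

352


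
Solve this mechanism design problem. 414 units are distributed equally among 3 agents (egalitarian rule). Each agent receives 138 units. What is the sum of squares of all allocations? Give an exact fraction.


Step 1: Each agent's share = 414/3 = 138
Step 2: Square of each share = (138)^2 = 19044
Step 3: Sum of squares = 3 * 19044 = 57132

57132


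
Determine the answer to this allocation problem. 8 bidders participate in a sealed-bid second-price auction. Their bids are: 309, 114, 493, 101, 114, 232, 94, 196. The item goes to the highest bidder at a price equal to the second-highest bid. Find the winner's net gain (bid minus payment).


Step 1: Sort bids in descending order: 493, 309, 232, 196, 114, 114, 101, 94
Step 2: The winning bid is the highest: 493
Step 3: The payment equals the second-highest bid: 309
Step 4: Surplus = winner's bid - payment = 493 - 309 = 184

184


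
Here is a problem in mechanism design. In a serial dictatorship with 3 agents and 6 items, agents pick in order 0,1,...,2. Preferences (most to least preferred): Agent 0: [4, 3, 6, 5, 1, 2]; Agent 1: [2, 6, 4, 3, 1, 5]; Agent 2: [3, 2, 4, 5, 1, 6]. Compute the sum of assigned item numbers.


Step 1: Agent 0 picks item 4
Step 2: Agent 1 picks item 2
Step 3: Agent 2 picks item 3
Step 4: Sum = 4 + 2 + 3 = 9

9


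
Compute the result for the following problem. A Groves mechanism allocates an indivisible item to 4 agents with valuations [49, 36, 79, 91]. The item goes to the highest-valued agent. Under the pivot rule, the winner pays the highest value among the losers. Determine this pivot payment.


Step 1: The efficient winner is agent 3 with value 91
Step 2: Other agents' values: [49, 36, 79]
Step 3: Pivot payment = max(others) = 79
Step 4: The winner pays 79

79


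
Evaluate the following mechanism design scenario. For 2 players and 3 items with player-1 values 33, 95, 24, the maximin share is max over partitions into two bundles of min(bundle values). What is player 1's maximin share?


Step 1: Item values = 33, 95, 24
Step 2: Enumerate all 2-bundle partitions and take the smaller bundle:
  Partition 1: {33} vs {95,24} -> bundles 33, 119; min = 33
  Partition 2: {95} vs {33,24} -> bundles 95, 57; min = 57
  Partition 3: {24} vs {33,95} -> bundles 24, 128; min = 24
Step 3: MMS = max(33, 57, 24) = 57

57


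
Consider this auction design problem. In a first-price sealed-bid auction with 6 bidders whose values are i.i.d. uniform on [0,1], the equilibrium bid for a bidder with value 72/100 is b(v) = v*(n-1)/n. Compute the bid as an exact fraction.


Step 1: The symmetric BNE bidding function is b(v) = v * (n-1) / n
Step 2: Substitute v = 18/25 and n = 6
Step 3: b = 18/25 * 5/6
Step 4: b = 3/5

3/5


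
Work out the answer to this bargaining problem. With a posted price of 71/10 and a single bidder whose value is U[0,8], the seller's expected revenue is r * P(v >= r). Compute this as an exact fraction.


Step 1: Posted price r = 71/10, value support [0,8]
Step 2: P(v >= r) = (8 - 71/10)/8 = 9/80
Step 3: Expected revenue = r * P(v >= r) = 71/10 * 9/80
Step 4: Revenue = 639/800

639/800


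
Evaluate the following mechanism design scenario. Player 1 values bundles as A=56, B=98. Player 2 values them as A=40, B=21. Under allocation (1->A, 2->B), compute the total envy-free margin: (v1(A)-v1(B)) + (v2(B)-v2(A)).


Step 1: Player 1's margin = v1(A) - v1(B) = 56 - 98 = -42
Step 2: Player 2's margin = v2(B) - v2(A) = 21 - 40 = -19
Step 3: Total margin = -42 + -19 = -61

-61


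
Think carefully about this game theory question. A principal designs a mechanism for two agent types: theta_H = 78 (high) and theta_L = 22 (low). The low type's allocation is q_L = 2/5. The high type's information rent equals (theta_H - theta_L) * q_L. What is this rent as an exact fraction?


Step 1: theta_H - theta_L = 78 - 22 = 56
Step 2: Information rent = (theta_H - theta_L) * q_L
Step 3: = 56 * 2/5
Step 4: = 112/5

112/5


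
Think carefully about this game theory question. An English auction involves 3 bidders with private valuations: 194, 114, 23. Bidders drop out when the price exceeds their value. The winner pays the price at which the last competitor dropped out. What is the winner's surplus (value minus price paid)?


Step 1: Identify the highest value: 194
Step 2: Identify the second-highest value: 114
Step 3: The final price = second-highest value = 114
Step 4: Surplus = 194 - 114 = 80

80


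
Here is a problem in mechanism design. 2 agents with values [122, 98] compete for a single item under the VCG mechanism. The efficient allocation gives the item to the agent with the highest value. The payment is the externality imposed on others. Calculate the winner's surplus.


Step 1: The winner is the agent with the highest value: agent 0 with value 122
Step 2: Values of other agents: [98]
Step 3: VCG payment = max of others' values = 98
Step 4: Surplus = 122 - 98 = 24

24


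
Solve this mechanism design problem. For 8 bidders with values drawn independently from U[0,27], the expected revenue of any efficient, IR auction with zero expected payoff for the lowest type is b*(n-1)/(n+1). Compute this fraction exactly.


Step 1: By Revenue Equivalence, expected revenue = b*(n-1)/(n+1)
Step 2: Substituting n = 8, b = 27
Step 3: Revenue = 27*(8-1)/(8+1) = 27*7/9
Step 4: Revenue = 189/9 = 21

21


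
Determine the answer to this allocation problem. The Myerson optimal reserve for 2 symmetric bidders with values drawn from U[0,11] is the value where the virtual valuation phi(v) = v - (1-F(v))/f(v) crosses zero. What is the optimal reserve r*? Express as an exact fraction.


Step 1: For U[0,11], F(v) = v/11 and f(v) = 1/11
Step 2: phi(v) = v - (1 - v/11)/(1/11) = v - (11 - v) = 2v - 11
Step 3: Set phi(r*) = 0: 2r* - 11 = 0
Step 4: r* = 11/2 (the number of bidders n = 2 does not enter)

11/2
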